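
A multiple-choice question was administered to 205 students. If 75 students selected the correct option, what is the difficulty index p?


Item difficulty p = number correct / total examinees
p = 75 / 205
p = 0.3659

0.3659


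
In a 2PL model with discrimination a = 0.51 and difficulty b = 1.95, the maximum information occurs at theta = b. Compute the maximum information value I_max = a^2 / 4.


For 2PL, max info at theta = b = 1.95
I_max = a^2 / 4 = 0.51^2 / 4
= 0.2601 / 4
I_max = 0.065

0.065


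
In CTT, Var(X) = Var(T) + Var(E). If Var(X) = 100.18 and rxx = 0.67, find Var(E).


var_true = rxx * var_obs = 0.67 * 100.18 = 67.1206
var_error = var_obs - var_true
var_error = 100.18 - 67.1206
var_error = 33.0594

33.0594


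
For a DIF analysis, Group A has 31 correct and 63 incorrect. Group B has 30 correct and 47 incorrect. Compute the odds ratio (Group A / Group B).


Odds_A = 31/63 = 0.4921
Odds_B = 30/47 = 0.6383
OR = Odds_A / Odds_B = 0.4921 / 0.6383
Exactly, OR = (31 * 47) / (63 * 30) = 1457 / 1890
OR = 0.7709

0.7709


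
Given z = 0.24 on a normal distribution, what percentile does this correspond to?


CDF(z) = 0.5 * (1 + erf(z/sqrt(2)))
erf(0.1697) = 0.1897
CDF = 0.5948
Percentile rank = 0.5948 * 100 = 59.48

59.48


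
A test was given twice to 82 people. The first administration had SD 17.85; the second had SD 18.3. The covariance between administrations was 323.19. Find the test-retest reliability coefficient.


r = cov(X,Y) / (SD_X * SD_Y)
r = 323.19 / (17.85 * 18.3)
r = 323.19 / 326.655
r = 0.9894

0.9894


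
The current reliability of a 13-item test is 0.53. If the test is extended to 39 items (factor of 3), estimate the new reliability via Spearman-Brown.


r_new = (n * rxx) / (1 + (n-1) * rxx)
r_new = (3 * 0.53) / (1 + 2 * 0.53)
r_new = 1.59 / 2.06
r_new = 0.7718

0.7718


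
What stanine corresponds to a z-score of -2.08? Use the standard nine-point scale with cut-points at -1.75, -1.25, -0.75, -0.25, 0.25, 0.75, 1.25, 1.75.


Stanine boundaries: [-1.75, -1.25, -0.75, -0.25, 0.25, 0.75, 1.25, 1.75]
z = -2.08
Check each boundary:
  z < -1.75
  z < -1.25
  z < -0.75
  z < -0.25
  z < 0.25
  z < 0.75
  z < 1.25
  z < 1.75
Highest qualifying boundary gives stanine = 1

1


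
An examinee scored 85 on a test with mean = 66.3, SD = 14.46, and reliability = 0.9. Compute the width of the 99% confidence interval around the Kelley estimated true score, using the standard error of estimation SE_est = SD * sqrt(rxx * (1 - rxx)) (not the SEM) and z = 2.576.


True score estimate = 0.9*85 + 0.1*66.3 = 83.13
SE_est = SD * sqrt(rxx * (1 - rxx)) = 14.46 * sqrt(0.9 * 0.1) = 14.46 * sqrt(0.09) = 4.338
CI = T_est +/- z * SE_est, so width = 2 * z * SE_est = 2 * 2.576 * 4.338
Width = 22.3494

22.3494


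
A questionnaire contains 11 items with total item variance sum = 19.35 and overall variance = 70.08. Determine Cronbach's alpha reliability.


alpha = (k/(k-1)) * (1 - sum(si^2)/s_total^2)
= (11/10) * (1 - 19.35/70.08)
alpha = 0.7963

0.7963


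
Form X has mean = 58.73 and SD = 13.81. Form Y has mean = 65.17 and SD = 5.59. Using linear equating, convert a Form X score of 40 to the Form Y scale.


slope = SD_Y / SD_X = 5.59 / 13.81 ~ 0.4048
intercept = mean_Y - slope * mean_X = 65.17 - (5.59 / 13.81) * 58.73 ~ 41.3973
Y = slope * X + intercept. To avoid rounding drift from the rounded slope/intercept, evaluate the equivalent form Y = mean_Y + SD_Y * (X - mean_X) / SD_X at full precision:
Y = 65.17 + 5.59 * (40 - 58.73) / 13.81
Y = 65.17 - 5.59 * 18.73 / 13.81
Y = 65.17 - 104.7007 / 13.81
Y = 65.17 - 7.5815
Y = 57.5885

57.5885


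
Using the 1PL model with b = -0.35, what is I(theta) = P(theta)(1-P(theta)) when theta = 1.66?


P = 1/(1+exp(-(1.66--0.35))) = 0.8818
I = P*(1-P) = 0.8818 * 0.1182
I = 0.1042

0.1042


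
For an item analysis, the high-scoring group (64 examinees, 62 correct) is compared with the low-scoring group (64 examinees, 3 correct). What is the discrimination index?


p_upper = 62/64 = 0.9688
p_lower = 3/64 = 0.0469
D = 0.9688 - 0.0469 = 0.9219

0.9219


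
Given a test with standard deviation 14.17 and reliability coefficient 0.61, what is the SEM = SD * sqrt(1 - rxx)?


SEM = SD * sqrt(1 - rxx)
SEM = 14.17 * sqrt(1 - 0.61)
SEM = 14.17 * sqrt(0.39) = 14.17 * 0.6245
SEM = 8.8492

8.8492


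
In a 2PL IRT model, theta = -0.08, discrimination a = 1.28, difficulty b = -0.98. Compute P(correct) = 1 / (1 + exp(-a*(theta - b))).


a*(theta - b) = 1.28 * (-0.08 - -0.98) = 1.152
exp(-1.152) = 0.316
P = 1 / (1 + 0.316)
P = 0.7599

0.7599


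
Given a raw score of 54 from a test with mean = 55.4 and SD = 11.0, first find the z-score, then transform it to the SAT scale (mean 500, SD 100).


z = (X - mean) / SD = (54 - 55.4) / 11.0
z = -1.4 / 11.0
z = -0.1273
SAT-scale = SAT = 500 + 100z
Carry z at full precision (z = -1.4 / 11.0) into the conversion:
SAT-scale = 500 + 100 * (-1.4 / 11.0) = 500 + -140 / 11.0
SAT-scale = 500 + -12.7273
SAT-scale = 487.2727

487.2727


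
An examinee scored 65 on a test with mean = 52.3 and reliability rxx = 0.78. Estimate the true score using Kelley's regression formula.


T_est = rxx * X + (1 - rxx) * mean
T_est = 0.78 * 65 + 0.22 * 52.3
T_est = 50.7 + 11.506
T_est = 62.206

62.206


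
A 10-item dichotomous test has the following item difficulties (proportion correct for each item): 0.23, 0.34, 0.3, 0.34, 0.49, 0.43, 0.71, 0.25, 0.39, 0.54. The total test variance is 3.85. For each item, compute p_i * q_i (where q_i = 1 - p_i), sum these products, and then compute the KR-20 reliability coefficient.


For each item, compute p_i * q_i:
  Item 1: 0.23 * 0.77 = 0.1771
  Item 2: 0.34 * 0.66 = 0.2244
  Item 3: 0.3 * 0.7 = 0.21
  Item 4: 0.34 * 0.66 = 0.2244
  Item 5: 0.49 * 0.51 = 0.2499
  Item 6: 0.43 * 0.57 = 0.2451
  Item 7: 0.71 * 0.29 = 0.2059
  Item 8: 0.25 * 0.75 = 0.1875
  Item 9: 0.39 * 0.61 = 0.2379
  Item 10: 0.54 * 0.46 = 0.2484
Sum(p_i * q_i) = 0.1771 + 0.2244 + 0.21 + 0.2244 + 0.2499 + 0.2451 + 0.2059 + 0.1875 + 0.2379 + 0.2484 = 2.2106
KR-20 = (k/(k-1)) * (1 - Sum(p_i*q_i) / Var_total)
= (10/9) * (1 - 2.2106/3.85)
= 1.1111 * 0.4258
KR-20 = 0.4731

0.4731


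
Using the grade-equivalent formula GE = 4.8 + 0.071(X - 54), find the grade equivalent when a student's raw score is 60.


raw - median = 60 - 54 = 6
slope * diff = 0.071 * 6 = 0.426
GE = 4.8 + 0.426
GE = 5.226

5.226


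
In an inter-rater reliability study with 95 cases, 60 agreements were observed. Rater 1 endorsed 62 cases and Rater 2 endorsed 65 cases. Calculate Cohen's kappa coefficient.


P_o = 60/95 = 0.631579
P_e = (62*65 + 33*30) / 9025 = 0.556233
kappa = (P_o - P_e) / (1 - P_e)
kappa = (0.631579 - 0.556233) / (1 - 0.556233)
kappa = 0.1698

0.1698


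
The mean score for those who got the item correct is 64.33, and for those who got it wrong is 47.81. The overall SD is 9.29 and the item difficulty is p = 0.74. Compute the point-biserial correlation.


q = 1 - p = 0.26
rpb = ((M1 - M0) / SD) * sqrt(p * q)
rpb = ((64.33 - 47.81) / 9.29) * sqrt(0.74 * 0.26)
rpb = 0.78

0.78


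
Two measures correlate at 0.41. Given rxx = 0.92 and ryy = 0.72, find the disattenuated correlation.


r_corrected = rxy / sqrt(rxx * ryy)
= 0.41 / sqrt(0.92 * 0.72)
= 0.41 / sqrt(0.6624)
= 0.41 / 0.81388
r_corrected = 0.5038

0.5038


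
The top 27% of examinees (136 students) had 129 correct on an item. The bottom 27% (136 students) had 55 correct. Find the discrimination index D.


p_upper = 129/136 = 0.9485
p_lower = 55/136 = 0.4044
D = 0.9485 - 0.4044 = 0.5441

0.5441


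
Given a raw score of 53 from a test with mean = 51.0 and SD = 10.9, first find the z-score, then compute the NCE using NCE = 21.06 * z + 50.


z = (X - mean) / SD = (53 - 51.0) / 10.9
z = 2.0 / 10.9
z = 0.1835
NCE = NCE = 21.06z + 50
Carry z at full precision (z = 2.0 / 10.9) into the conversion:
NCE = 21.06 * (2.0 / 10.9) + 50 = 42.12 / 10.9 + 50
NCE = 3.8642 + 50
NCE = 53.8642

53.8642


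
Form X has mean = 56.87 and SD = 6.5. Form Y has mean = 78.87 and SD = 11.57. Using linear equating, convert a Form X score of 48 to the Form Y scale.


slope = SD_Y / SD_X = 11.57 / 6.5 ~ 1.78
intercept = mean_Y - slope * mean_X = 78.87 - (11.57 / 6.5) * 56.87 ~ -22.3586
Y = slope * X + intercept. To avoid rounding drift from the rounded slope/intercept, evaluate the equivalent form Y = mean_Y + SD_Y * (X - mean_X) / SD_X at full precision:
Y = 78.87 + 11.57 * (48 - 56.87) / 6.5
Y = 78.87 - 11.57 * 8.87 / 6.5
Y = 78.87 - 102.6259 / 6.5
Y = 78.87 - 15.7886
Y = 63.0814

63.0814


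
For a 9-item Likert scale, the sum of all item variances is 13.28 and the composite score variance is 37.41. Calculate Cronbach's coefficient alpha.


alpha = (k/(k-1)) * (1 - sum(si^2)/s_total^2)
= (9/8) * (1 - 13.28/37.41)
alpha = 0.7256

0.7256


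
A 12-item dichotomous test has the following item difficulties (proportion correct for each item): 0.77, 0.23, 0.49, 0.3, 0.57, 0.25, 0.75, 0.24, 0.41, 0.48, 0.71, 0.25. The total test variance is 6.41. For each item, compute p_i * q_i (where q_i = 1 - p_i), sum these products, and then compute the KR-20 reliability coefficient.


For each item, compute p_i * q_i:
  Item 1: 0.77 * 0.23 = 0.1771
  Item 2: 0.23 * 0.77 = 0.1771
  Item 3: 0.49 * 0.51 = 0.2499
  Item 4: 0.3 * 0.7 = 0.21
  Item 5: 0.57 * 0.43 = 0.2451
  Item 6: 0.25 * 0.75 = 0.1875
  Item 7: 0.75 * 0.25 = 0.1875
  Item 8: 0.24 * 0.76 = 0.1824
  Item 9: 0.41 * 0.59 = 0.2419
  Item 10: 0.48 * 0.52 = 0.2496
  Item 11: 0.71 * 0.29 = 0.2059
  Item 12: 0.25 * 0.75 = 0.1875
Sum(p_i * q_i) = 0.1771 + 0.1771 + 0.2499 + 0.21 + 0.2451 + 0.1875 + 0.1875 + 0.1824 + 0.2419 + 0.2496 + 0.2059 + 0.1875 = 2.5015
KR-20 = (k/(k-1)) * (1 - Sum(p_i*q_i) / Var_total)
= (12/11) * (1 - 2.5015/6.41)
= 1.0909 * 0.6098
KR-20 = 0.6652

0.6652


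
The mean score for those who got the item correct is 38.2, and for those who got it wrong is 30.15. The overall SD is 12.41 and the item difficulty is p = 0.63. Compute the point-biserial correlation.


q = 1 - p = 0.37
rpb = ((M1 - M0) / SD) * sqrt(p * q)
rpb = ((38.2 - 30.15) / 12.41) * sqrt(0.63 * 0.37)
rpb = 0.3132

0.3132


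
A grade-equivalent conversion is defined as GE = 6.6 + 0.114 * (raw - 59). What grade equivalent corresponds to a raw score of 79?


raw - median = 79 - 59 = 20
slope * diff = 0.114 * 20 = 2.28
GE = 6.6 + 2.28
GE = 8.88

8.88


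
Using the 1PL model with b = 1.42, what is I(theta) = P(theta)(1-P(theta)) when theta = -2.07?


P = 1/(1+exp(-(-2.07-1.42))) = 0.0296
I = P*(1-P) = 0.0296 * 0.9704
I = 0.0287

0.0287


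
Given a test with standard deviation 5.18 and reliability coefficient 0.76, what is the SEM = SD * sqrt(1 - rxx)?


SEM = SD * sqrt(1 - rxx)
SEM = 5.18 * sqrt(1 - 0.76)
SEM = 5.18 * sqrt(0.24) = 5.18 * 0.489898
SEM = 2.5377

2.5377


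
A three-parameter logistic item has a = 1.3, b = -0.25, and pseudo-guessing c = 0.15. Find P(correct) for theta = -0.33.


logit = 1.3*(-0.33 - -0.25) = -0.104
P* = 1/(1 + exp(--0.104)) = 0.474
P = 0.15 + (1 - 0.15) * 0.474
P = 0.5529

0.5529


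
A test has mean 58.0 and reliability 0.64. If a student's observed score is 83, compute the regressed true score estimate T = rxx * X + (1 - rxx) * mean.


T_est = rxx * X + (1 - rxx) * mean
T_est = 0.64 * 83 + 0.36 * 58.0
T_est = 53.12 + 20.88
T_est = 74.0

74.0


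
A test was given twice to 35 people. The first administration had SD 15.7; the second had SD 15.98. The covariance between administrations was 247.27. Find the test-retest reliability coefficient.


r = cov(X,Y) / (SD_X * SD_Y)
r = 247.27 / (15.7 * 15.98)
r = 247.27 / 250.886
r = 0.9856

0.9856


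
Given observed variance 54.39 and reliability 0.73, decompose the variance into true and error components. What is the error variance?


var_true = rxx * var_obs = 0.73 * 54.39 = 39.7047
var_error = var_obs - var_true
var_error = 54.39 - 39.7047
var_error = 14.6853

14.6853


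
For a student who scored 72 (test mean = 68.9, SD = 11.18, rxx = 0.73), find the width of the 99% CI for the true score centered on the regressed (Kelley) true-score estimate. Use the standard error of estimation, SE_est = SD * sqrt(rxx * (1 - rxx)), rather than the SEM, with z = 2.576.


True score estimate = 0.73*72 + 0.27*68.9 = 71.163
SE_est = SD * sqrt(rxx * (1 - rxx)) = 11.18 * sqrt(0.73 * 0.27) = 11.18 * sqrt(0.1971) = 4.963467
CI = T_est +/- z * SE_est, so width = 2 * z * SE_est = 2 * 2.576 * 4.963467
Width = 25.5718

25.5718


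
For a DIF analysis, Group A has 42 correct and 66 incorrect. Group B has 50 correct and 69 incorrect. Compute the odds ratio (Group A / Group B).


Odds_A = 42/66 = 0.6364
Odds_B = 50/69 = 0.7246
OR = Odds_A / Odds_B = 0.6364 / 0.7246
Exactly, OR = (42 * 69) / (66 * 50) = 2898 / 3300
OR = 0.8782

0.8782


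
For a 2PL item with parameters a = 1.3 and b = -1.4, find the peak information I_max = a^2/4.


For 2PL, max info at theta = b = -1.4
I_max = a^2 / 4 = 1.3^2 / 4
= 1.69 / 4
I_max = 0.4225

0.4225


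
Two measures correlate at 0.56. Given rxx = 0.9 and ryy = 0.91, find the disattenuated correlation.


r_corrected = rxy / sqrt(rxx * ryy)
= 0.56 / sqrt(0.9 * 0.91)
= 0.56 / sqrt(0.819)
= 0.56 / 0.904986
r_corrected = 0.6188

0.6188


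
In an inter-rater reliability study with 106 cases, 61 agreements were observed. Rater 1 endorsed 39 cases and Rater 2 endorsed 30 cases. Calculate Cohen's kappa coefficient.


P_o = 61/106 = 0.575472
P_e = (39*30 + 67*76) / 11236 = 0.557316
kappa = (P_o - P_e) / (1 - P_e)
kappa = (0.575472 - 0.557316) / (1 - 0.557316)
kappa = 0.041

0.041


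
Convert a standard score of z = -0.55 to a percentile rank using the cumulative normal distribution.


CDF(z) = 0.5 * (1 + erf(z/sqrt(2)))
erf(-0.3889) = -0.4177
CDF = 0.2912
Percentile rank = 0.2912 * 100 = 29.12

29.12


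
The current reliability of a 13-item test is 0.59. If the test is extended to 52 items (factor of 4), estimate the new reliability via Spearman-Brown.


r_new = (n * rxx) / (1 + (n-1) * rxx)
r_new = (4 * 0.59) / (1 + 3 * 0.59)
r_new = 2.36 / 2.77
r_new = 0.852

0.852


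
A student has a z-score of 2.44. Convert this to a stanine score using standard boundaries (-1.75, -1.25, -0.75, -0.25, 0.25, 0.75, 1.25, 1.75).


Stanine boundaries: [-1.75, -1.25, -0.75, -0.25, 0.25, 0.75, 1.25, 1.75]
z = 2.44
Check each boundary:
  z >= -1.75 -> could be stanine 2
  z >= -1.25 -> could be stanine 3
  z >= -0.75 -> could be stanine 4
  z >= -0.25 -> could be stanine 5
  z >= 0.25 -> could be stanine 6
  z >= 0.75 -> could be stanine 7
  z >= 1.25 -> could be stanine 8
  z >= 1.75 -> could be stanine 9
Highest qualifying boundary gives stanine = 9

9


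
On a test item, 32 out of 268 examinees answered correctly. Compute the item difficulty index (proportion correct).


Item difficulty p = number correct / total examinees
p = 32 / 268
p = 0.1194

0.1194


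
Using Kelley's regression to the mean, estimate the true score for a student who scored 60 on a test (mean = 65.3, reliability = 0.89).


T_est = rxx * X + (1 - rxx) * mean
T_est = 0.89 * 60 + 0.11 * 65.3
T_est = 53.4 + 7.183
T_est = 60.583

60.583


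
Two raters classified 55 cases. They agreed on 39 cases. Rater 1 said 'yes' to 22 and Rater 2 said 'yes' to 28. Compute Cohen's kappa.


P_o = 39/55 = 0.709091
P_e = (22*28 + 33*27) / 3025 = 0.498182
kappa = (P_o - P_e) / (1 - P_e)
kappa = (0.709091 - 0.498182) / (1 - 0.498182)
kappa = 0.4203

0.4203


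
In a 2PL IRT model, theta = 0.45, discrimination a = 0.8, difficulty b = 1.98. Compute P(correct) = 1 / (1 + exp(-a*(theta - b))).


a*(theta - b) = 0.8 * (0.45 - 1.98) = -1.224
exp(--1.224) = 3.4008
P = 1 / (1 + 3.4008)
P = 0.2272

0.2272


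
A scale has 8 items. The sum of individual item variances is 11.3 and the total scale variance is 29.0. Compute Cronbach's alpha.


alpha = (k/(k-1)) * (1 - sum(si^2)/s_total^2)
= (8/7) * (1 - 11.3/29.0)
alpha = 0.6975

0.6975


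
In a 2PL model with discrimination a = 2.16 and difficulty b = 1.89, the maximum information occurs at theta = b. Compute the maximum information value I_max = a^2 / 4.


For 2PL, max info at theta = b = 1.89
I_max = a^2 / 4 = 2.16^2 / 4
= 4.6656 / 4
I_max = 1.1664

1.1664


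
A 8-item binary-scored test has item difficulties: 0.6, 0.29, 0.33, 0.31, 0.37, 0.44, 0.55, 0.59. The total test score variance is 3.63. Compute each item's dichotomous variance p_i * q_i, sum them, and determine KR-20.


For each item, compute p_i * q_i:
  Item 1: 0.6 * 0.4 = 0.24
  Item 2: 0.29 * 0.71 = 0.2059
  Item 3: 0.33 * 0.67 = 0.2211
  Item 4: 0.31 * 0.69 = 0.2139
  Item 5: 0.37 * 0.63 = 0.2331
  Item 6: 0.44 * 0.56 = 0.2464
  Item 7: 0.55 * 0.45 = 0.2475
  Item 8: 0.59 * 0.41 = 0.2419
Sum(p_i * q_i) = 0.24 + 0.2059 + 0.2211 + 0.2139 + 0.2331 + 0.2464 + 0.2475 + 0.2419 = 1.8498
KR-20 = (k/(k-1)) * (1 - Sum(p_i*q_i) / Var_total)
= (8/7) * (1 - 1.8498/3.63)
= 1.1429 * 0.4904
KR-20 = 0.5605

0.5605


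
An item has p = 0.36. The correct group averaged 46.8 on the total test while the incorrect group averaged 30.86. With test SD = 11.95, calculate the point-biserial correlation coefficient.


q = 1 - p = 0.64
rpb = ((M1 - M0) / SD) * sqrt(p * q)
rpb = ((46.8 - 30.86) / 11.95) * sqrt(0.36 * 0.64)
rpb = 0.6403

0.6403


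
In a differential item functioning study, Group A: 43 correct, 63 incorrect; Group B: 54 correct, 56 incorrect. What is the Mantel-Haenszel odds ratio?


Odds_A = 43/63 = 0.6825
Odds_B = 54/56 = 0.9643
OR = Odds_A / Odds_B = 0.6825 / 0.9643
Exactly, OR = (43 * 56) / (63 * 54) = 2408 / 3402
OR = 0.7078

0.7078


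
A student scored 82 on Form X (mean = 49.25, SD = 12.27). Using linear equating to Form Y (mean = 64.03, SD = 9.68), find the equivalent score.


slope = SD_Y / SD_X = 9.68 / 12.27 ~ 0.7889
intercept = mean_Y - slope * mean_X = 64.03 - (9.68 / 12.27) * 49.25 ~ 25.1759
Y = slope * X + intercept. To avoid rounding drift from the rounded slope/intercept, evaluate the equivalent form Y = mean_Y + SD_Y * (X - mean_X) / SD_X at full precision:
Y = 64.03 + 9.68 * (82 - 49.25) / 12.27
Y = 64.03 + 9.68 * 32.75 / 12.27
Y = 64.03 + 317.02 / 12.27
Y = 64.03 + 25.837
Y = 89.867

89.867


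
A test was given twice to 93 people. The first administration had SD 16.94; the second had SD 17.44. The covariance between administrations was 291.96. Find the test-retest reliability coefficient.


r = cov(X,Y) / (SD_X * SD_Y)
r = 291.96 / (16.94 * 17.44)
r = 291.96 / 295.4336
r = 0.9882

0.9882


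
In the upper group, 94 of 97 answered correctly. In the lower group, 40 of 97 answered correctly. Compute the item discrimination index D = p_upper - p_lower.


p_upper = 94/97 = 0.9691
p_lower = 40/97 = 0.4124
D = 0.9691 - 0.4124 = 0.5567

0.5567


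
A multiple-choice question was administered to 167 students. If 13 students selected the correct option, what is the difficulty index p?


Item difficulty p = number correct / total examinees
p = 13 / 167
p = 0.0778

0.0778


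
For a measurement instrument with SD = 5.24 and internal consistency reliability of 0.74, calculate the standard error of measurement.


SEM = SD * sqrt(1 - rxx)
SEM = 5.24 * sqrt(1 - 0.74)
SEM = 5.24 * sqrt(0.26) = 5.24 * 0.509902
SEM = 2.6719

2.6719


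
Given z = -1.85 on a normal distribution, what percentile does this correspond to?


CDF(z) = 0.5 * (1 + erf(z/sqrt(2)))
erf(-1.3081) = -0.9357
CDF = 0.0322
Percentile rank = 0.0322 * 100 = 3.22

3.22


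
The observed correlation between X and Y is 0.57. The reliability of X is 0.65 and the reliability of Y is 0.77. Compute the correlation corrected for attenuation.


r_corrected = rxy / sqrt(rxx * ryy)
= 0.57 / sqrt(0.65 * 0.77)
= 0.57 / sqrt(0.5005)
= 0.57 / 0.70746
r_corrected = 0.8057

0.8057


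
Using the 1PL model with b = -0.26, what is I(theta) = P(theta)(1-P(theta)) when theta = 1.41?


P = 1/(1+exp(-(1.41--0.26))) = 0.8416
I = P*(1-P) = 0.8416 * 0.1584
I = 0.1333

0.1333


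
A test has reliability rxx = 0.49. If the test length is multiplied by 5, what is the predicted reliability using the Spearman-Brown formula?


r_new = (n * rxx) / (1 + (n-1) * rxx)
r_new = (5 * 0.49) / (1 + 4 * 0.49)
r_new = 2.45 / 2.96
r_new = 0.8277

0.8277


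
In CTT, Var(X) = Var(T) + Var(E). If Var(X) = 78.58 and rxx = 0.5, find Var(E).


var_true = rxx * var_obs = 0.5 * 78.58 = 39.29
var_error = var_obs - var_true
var_error = 78.58 - 39.29
var_error = 39.29

39.29


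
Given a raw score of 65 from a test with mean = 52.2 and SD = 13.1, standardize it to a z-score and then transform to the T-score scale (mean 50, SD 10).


z = (X - mean) / SD = (65 - 52.2) / 13.1
z = 12.8 / 13.1
z = 0.9771
T-score = T = 50 + 10z
Carry z at full precision (z = 12.8 / 13.1) into the conversion:
T-score = 50 + 10 * (12.8 / 13.1) = 50 + 128 / 13.1
T-score = 50 + 9.771
T-score = 59.771

59.771


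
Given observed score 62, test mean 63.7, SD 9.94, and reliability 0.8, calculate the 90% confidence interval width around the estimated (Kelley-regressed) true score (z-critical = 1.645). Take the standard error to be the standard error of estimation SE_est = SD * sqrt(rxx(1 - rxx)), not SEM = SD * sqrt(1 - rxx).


True score estimate = 0.8*62 + 0.2*63.7 = 62.34
SE_est = SD * sqrt(rxx * (1 - rxx)) = 9.94 * sqrt(0.8 * 0.2) = 9.94 * sqrt(0.16) = 3.976
CI = T_est +/- z * SE_est, so width = 2 * z * SE_est = 2 * 1.645 * 3.976
Width = 13.081

13.081


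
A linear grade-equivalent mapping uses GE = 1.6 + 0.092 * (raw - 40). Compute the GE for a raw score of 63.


raw - median = 63 - 40 = 23
slope * diff = 0.092 * 23 = 2.116
GE = 1.6 + 2.116
GE = 3.716

3.716


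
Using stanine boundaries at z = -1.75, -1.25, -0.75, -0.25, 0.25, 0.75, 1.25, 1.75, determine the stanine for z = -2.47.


Stanine boundaries: [-1.75, -1.25, -0.75, -0.25, 0.25, 0.75, 1.25, 1.75]
z = -2.47
Check each boundary:
  z < -1.75
  z < -1.25
  z < -0.75
  z < -0.25
  z < 0.25
  z < 0.75
  z < 1.25
  z < 1.75
Highest qualifying boundary gives stanine = 1

1


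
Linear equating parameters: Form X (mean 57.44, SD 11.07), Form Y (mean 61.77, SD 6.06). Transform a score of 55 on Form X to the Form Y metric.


slope = SD_Y / SD_X = 6.06 / 11.07 ~ 0.5474
intercept = mean_Y - slope * mean_X = 61.77 - (6.06 / 11.07) * 57.44 ~ 30.3259
Y = slope * X + intercept. To avoid rounding drift from the rounded slope/intercept, evaluate the equivalent form Y = mean_Y + SD_Y * (X - mean_X) / SD_X at full precision:
Y = 61.77 + 6.06 * (55 - 57.44) / 11.07
Y = 61.77 - 6.06 * 2.44 / 11.07
Y = 61.77 - 14.7864 / 11.07
Y = 61.77 - 1.3357
Y = 60.4343

60.4343


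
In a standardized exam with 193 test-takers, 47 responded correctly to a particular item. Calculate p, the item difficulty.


Item difficulty p = number correct / total examinees
p = 47 / 193
p = 0.2435

0.2435


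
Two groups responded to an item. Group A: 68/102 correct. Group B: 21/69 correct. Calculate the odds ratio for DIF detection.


Odds_A = 68/34 = 2.0
Odds_B = 21/48 = 0.4375
OR = Odds_A / Odds_B = 2.0 / 0.4375
Exactly, OR = (68 * 48) / (34 * 21) = 3264 / 714
OR = 4.5714

4.5714


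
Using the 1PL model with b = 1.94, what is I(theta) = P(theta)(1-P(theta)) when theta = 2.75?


P = 1/(1+exp(-(2.75-1.94))) = 0.6921
I = P*(1-P) = 0.6921 * 0.3079
I = 0.2131

0.2131


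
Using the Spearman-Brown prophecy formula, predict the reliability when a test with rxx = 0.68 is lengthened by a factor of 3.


r_new = (n * rxx) / (1 + (n-1) * rxx)
r_new = (3 * 0.68) / (1 + 2 * 0.68)
r_new = 2.04 / 2.36
r_new = 0.8644

0.8644


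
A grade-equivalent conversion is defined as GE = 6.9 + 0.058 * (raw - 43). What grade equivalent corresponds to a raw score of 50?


raw - median = 50 - 43 = 7
slope * diff = 0.058 * 7 = 0.406
GE = 6.9 + 0.406
GE = 7.306

7.306


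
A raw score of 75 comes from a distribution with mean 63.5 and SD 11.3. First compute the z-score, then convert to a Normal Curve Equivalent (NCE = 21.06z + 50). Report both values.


z = (X - mean) / SD = (75 - 63.5) / 11.3
z = 11.5 / 11.3
z = 1.0177
NCE = NCE = 21.06z + 50
Carry z at full precision (z = 11.5 / 11.3) into the conversion:
NCE = 21.06 * (11.5 / 11.3) + 50 = 242.19 / 11.3 + 50
NCE = 21.4327 + 50
NCE = 71.4327

71.4327


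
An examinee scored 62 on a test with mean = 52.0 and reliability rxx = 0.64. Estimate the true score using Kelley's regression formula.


T_est = rxx * X + (1 - rxx) * mean
T_est = 0.64 * 62 + 0.36 * 52.0
T_est = 39.68 + 18.72
T_est = 58.4

58.4


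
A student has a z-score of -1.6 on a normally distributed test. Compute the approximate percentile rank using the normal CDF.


CDF(z) = 0.5 * (1 + erf(z/sqrt(2)))
erf(-1.1314) = -0.8904
CDF = 0.0548
Percentile rank = 0.0548 * 100 = 5.48

5.48


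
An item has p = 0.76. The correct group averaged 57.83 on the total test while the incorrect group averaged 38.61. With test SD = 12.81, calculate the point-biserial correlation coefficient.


q = 1 - p = 0.24
rpb = ((M1 - M0) / SD) * sqrt(p * q)
rpb = ((57.83 - 38.61) / 12.81) * sqrt(0.76 * 0.24)
rpb = 0.6408

0.6408


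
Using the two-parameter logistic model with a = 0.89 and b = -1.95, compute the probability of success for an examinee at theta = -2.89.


a*(theta - b) = 0.89 * (-2.89 - -1.95) = -0.8366
exp(--0.8366) = 2.3085
P = 1 / (1 + 2.3085)
P = 0.3023

0.3023


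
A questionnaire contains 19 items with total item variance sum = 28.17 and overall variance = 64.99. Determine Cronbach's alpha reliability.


alpha = (k/(k-1)) * (1 - sum(si^2)/s_total^2)
= (19/18) * (1 - 28.17/64.99)
alpha = 0.598

0.598


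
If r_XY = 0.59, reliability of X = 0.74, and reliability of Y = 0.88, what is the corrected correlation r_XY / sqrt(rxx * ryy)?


r_corrected = rxy / sqrt(rxx * ryy)
= 0.59 / sqrt(0.74 * 0.88)
= 0.59 / sqrt(0.6512)
= 0.59 / 0.80697
r_corrected = 0.7311

0.7311


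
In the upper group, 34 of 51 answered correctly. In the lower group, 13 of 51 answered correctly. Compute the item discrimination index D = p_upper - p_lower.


p_upper = 34/51 = 0.6667
p_lower = 13/51 = 0.2549
D = 0.6667 - 0.2549 = 0.4118

0.4118


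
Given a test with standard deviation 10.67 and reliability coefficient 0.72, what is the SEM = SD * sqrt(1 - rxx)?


SEM = SD * sqrt(1 - rxx)
SEM = 10.67 * sqrt(1 - 0.72)
SEM = 10.67 * sqrt(0.28) = 10.67 * 0.52915
SEM = 5.646

5.646


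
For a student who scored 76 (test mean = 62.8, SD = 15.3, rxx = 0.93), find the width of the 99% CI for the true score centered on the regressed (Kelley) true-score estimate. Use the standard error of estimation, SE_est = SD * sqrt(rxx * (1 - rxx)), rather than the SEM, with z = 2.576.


True score estimate = 0.93*76 + 0.07*62.8 = 75.076
SE_est = SD * sqrt(rxx * (1 - rxx)) = 15.3 * sqrt(0.93 * 0.07) = 15.3 * sqrt(0.0651) = 3.903749
CI = T_est +/- z * SE_est, so width = 2 * z * SE_est = 2 * 2.576 * 3.903749
Width = 20.1121

20.1121


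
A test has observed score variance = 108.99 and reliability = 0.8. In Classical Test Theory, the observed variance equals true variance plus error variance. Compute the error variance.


var_true = rxx * var_obs = 0.8 * 108.99 = 87.192
var_error = var_obs - var_true
var_error = 108.99 - 87.192
var_error = 21.798

21.798


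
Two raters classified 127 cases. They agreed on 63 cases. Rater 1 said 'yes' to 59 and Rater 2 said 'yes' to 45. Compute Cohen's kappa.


P_o = 63/127 = 0.496063
P_e = (59*45 + 68*82) / 16129 = 0.510323
kappa = (P_o - P_e) / (1 - P_e)
kappa = (0.496063 - 0.510323) / (1 - 0.510323)
kappa = -0.0291

-0.0291


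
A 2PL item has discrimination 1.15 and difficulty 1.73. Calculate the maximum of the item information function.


For 2PL, max info at theta = b = 1.73
I_max = a^2 / 4 = 1.15^2 / 4
= 1.3225 / 4
I_max = 0.3306

0.3306


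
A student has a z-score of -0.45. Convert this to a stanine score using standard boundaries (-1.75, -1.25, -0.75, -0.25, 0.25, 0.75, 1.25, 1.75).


Stanine boundaries: [-1.75, -1.25, -0.75, -0.25, 0.25, 0.75, 1.25, 1.75]
z = -0.45
Check each boundary:
  z >= -1.75 -> could be stanine 2
  z >= -1.25 -> could be stanine 3
  z >= -0.75 -> could be stanine 4
  z < -0.25
  z < 0.25
  z < 0.75
  z < 1.25
  z < 1.75
Highest qualifying boundary gives stanine = 4

4


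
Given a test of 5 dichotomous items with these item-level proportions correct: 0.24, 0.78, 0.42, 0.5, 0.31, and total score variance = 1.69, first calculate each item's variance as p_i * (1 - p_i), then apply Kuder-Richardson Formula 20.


For each item, compute p_i * q_i:
  Item 1: 0.24 * 0.76 = 0.1824
  Item 2: 0.78 * 0.22 = 0.1716
  Item 3: 0.42 * 0.58 = 0.2436
  Item 4: 0.5 * 0.5 = 0.25
  Item 5: 0.31 * 0.69 = 0.2139
Sum(p_i * q_i) = 0.1824 + 0.1716 + 0.2436 + 0.25 + 0.2139 = 1.0615
KR-20 = (k/(k-1)) * (1 - Sum(p_i*q_i) / Var_total)
= (5/4) * (1 - 1.0615/1.69)
= 1.25 * 0.3719
KR-20 = 0.4649

0.4649


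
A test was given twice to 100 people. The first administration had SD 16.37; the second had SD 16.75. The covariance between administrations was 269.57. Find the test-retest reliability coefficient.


r = cov(X,Y) / (SD_X * SD_Y)
r = 269.57 / (16.37 * 16.75)
r = 269.57 / 274.1975
r = 0.9831

0.9831


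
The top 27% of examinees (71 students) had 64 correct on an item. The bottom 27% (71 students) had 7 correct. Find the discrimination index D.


p_upper = 64/71 = 0.9014
p_lower = 7/71 = 0.0986
D = 0.9014 - 0.0986 = 0.8028

0.8028


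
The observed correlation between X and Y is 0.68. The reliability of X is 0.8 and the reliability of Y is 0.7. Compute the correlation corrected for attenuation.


r_corrected = rxy / sqrt(rxx * ryy)
= 0.68 / sqrt(0.8 * 0.7)
= 0.68 / sqrt(0.56)
= 0.68 / 0.748331
r_corrected = 0.9087

0.9087


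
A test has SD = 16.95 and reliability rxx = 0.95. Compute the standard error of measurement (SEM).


SEM = SD * sqrt(1 - rxx)
SEM = 16.95 * sqrt(1 - 0.95)
SEM = 16.95 * sqrt(0.05) = 16.95 * 0.223607
SEM = 3.7901

3.7901


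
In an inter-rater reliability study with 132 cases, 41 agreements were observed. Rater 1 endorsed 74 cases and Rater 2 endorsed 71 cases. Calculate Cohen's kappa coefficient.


P_o = 41/132 = 0.310606
P_e = (74*71 + 58*61) / 17424 = 0.504591
kappa = (P_o - P_e) / (1 - P_e)
kappa = (0.310606 - 0.504591) / (1 - 0.504591)
kappa = -0.3916

-0.3916


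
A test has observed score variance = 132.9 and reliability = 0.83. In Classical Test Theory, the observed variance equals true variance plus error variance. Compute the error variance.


var_true = rxx * var_obs = 0.83 * 132.9 = 110.307
var_error = var_obs - var_true
var_error = 132.9 - 110.307
var_error = 22.593

22.593


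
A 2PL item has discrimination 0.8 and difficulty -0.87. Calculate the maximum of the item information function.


For 2PL, max info at theta = b = -0.87
I_max = a^2 / 4 = 0.8^2 / 4
= 0.64 / 4
I_max = 0.16

0.16


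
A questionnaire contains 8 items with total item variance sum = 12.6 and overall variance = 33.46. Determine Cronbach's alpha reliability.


alpha = (k/(k-1)) * (1 - sum(si^2)/s_total^2)
= (8/7) * (1 - 12.6/33.46)
alpha = 0.7125

0.7125


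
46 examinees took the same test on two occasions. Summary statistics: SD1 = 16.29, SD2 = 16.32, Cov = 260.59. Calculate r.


r = cov(X,Y) / (SD_X * SD_Y)
r = 260.59 / (16.29 * 16.32)
r = 260.59 / 265.8528
r = 0.9802

0.9802


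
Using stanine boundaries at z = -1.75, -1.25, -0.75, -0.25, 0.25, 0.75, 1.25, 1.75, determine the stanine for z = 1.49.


Stanine boundaries: [-1.75, -1.25, -0.75, -0.25, 0.25, 0.75, 1.25, 1.75]
z = 1.49
Check each boundary:
  z >= -1.75 -> could be stanine 2
  z >= -1.25 -> could be stanine 3
  z >= -0.75 -> could be stanine 4
  z >= -0.25 -> could be stanine 5
  z >= 0.25 -> could be stanine 6
  z >= 0.75 -> could be stanine 7
  z >= 1.25 -> could be stanine 8
  z < 1.75
Highest qualifying boundary gives stanine = 8

8


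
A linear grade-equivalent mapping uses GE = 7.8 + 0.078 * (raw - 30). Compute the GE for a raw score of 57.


raw - median = 57 - 30 = 27
slope * diff = 0.078 * 27 = 2.106
GE = 7.8 + 2.106
GE = 9.906

9.906


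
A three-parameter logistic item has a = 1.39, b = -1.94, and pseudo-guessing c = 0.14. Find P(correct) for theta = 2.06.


logit = 1.39*(2.06 - -1.94) = 5.56
P* = 1/(1 + exp(-5.56)) = 0.9962
P = 0.14 + (1 - 0.14) * 0.9962
P = 0.9967

0.9967


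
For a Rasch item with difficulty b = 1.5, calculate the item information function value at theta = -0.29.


P = 1/(1+exp(-(-0.29-1.5))) = 0.1431
I = P*(1-P) = 0.1431 * 0.8569
I = 0.1226

0.1226


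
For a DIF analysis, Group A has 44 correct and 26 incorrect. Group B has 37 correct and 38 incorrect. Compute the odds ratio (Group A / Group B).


Odds_A = 44/26 = 1.6923
Odds_B = 37/38 = 0.9737
OR = Odds_A / Odds_B = 1.6923 / 0.9737
Exactly, OR = (44 * 38) / (26 * 37) = 1672 / 962
OR = 1.738

1.738


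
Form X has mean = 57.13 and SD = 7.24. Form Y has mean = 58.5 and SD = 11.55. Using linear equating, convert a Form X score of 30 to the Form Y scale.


slope = SD_Y / SD_X = 11.55 / 7.24 ~ 1.5953
intercept = mean_Y - slope * mean_X = 58.5 - (11.55 / 7.24) * 57.13 ~ -32.6397
Y = slope * X + intercept. To avoid rounding drift from the rounded slope/intercept, evaluate the equivalent form Y = mean_Y + SD_Y * (X - mean_X) / SD_X at full precision:
Y = 58.5 + 11.55 * (30 - 57.13) / 7.24
Y = 58.5 - 11.55 * 27.13 / 7.24
Y = 58.5 - 313.3515 / 7.24
Y = 58.5 - 43.2806
Y = 15.2194

15.2194


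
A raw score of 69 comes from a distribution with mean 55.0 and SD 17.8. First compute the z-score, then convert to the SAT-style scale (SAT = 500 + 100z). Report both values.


z = (X - mean) / SD = (69 - 55.0) / 17.8
z = 14.0 / 17.8
z = 0.7865
SAT-scale = SAT = 500 + 100z
Carry z at full precision (z = 14.0 / 17.8) into the conversion:
SAT-scale = 500 + 100 * (14.0 / 17.8) = 500 + 1400 / 17.8
SAT-scale = 500 + 78.6517
SAT-scale = 578.6517

578.6517


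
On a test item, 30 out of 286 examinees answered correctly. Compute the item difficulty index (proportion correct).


Item difficulty p = number correct / total examinees
p = 30 / 286
p = 0.1049

0.1049


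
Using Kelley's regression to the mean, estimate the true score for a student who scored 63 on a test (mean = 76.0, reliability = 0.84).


T_est = rxx * X + (1 - rxx) * mean
T_est = 0.84 * 63 + 0.16 * 76.0
T_est = 52.92 + 12.16
T_est = 65.08

65.08


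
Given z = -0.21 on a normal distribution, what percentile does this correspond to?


CDF(z) = 0.5 * (1 + erf(z/sqrt(2)))
erf(-0.1485) = -0.1663
CDF = 0.4168
Percentile rank = 0.4168 * 100 = 41.68

41.68


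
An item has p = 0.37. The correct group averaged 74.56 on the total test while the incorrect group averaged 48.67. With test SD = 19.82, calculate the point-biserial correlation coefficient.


q = 1 - p = 0.63
rpb = ((M1 - M0) / SD) * sqrt(p * q)
rpb = ((74.56 - 48.67) / 19.82) * sqrt(0.37 * 0.63)
rpb = 0.6307

0.6307


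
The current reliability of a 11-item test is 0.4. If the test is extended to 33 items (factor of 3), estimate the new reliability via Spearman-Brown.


r_new = (n * rxx) / (1 + (n-1) * rxx)
r_new = (3 * 0.4) / (1 + 2 * 0.4)
r_new = 1.2 / 1.8
r_new = 0.6667

0.6667


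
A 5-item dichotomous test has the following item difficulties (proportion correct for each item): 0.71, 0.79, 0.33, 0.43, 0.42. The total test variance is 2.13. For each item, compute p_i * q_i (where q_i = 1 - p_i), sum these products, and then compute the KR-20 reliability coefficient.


For each item, compute p_i * q_i:
  Item 1: 0.71 * 0.29 = 0.2059
  Item 2: 0.79 * 0.21 = 0.1659
  Item 3: 0.33 * 0.67 = 0.2211
  Item 4: 0.43 * 0.57 = 0.2451
  Item 5: 0.42 * 0.58 = 0.2436
Sum(p_i * q_i) = 0.2059 + 0.1659 + 0.2211 + 0.2451 + 0.2436 = 1.0816
KR-20 = (k/(k-1)) * (1 - Sum(p_i*q_i) / Var_total)
= (5/4) * (1 - 1.0816/2.13)
= 1.25 * 0.4922
KR-20 = 0.6153

0.6153


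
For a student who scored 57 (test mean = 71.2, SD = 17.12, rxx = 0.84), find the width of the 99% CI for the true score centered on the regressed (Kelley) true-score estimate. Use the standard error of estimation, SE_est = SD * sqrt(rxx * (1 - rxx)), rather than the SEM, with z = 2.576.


True score estimate = 0.84*57 + 0.16*71.2 = 59.272
SE_est = SD * sqrt(rxx * (1 - rxx)) = 17.12 * sqrt(0.84 * 0.16) = 17.12 * sqrt(0.1344) = 6.276296
CI = T_est +/- z * SE_est, so width = 2 * z * SE_est = 2 * 2.576 * 6.276296
Width = 32.3355

32.3355


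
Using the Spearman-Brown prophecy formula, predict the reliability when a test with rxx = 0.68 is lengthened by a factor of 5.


r_new = (n * rxx) / (1 + (n-1) * rxx)
r_new = (5 * 0.68) / (1 + 4 * 0.68)
r_new = 3.4 / 3.72
r_new = 0.914

0.914


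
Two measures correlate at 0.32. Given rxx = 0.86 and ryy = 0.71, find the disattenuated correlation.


r_corrected = rxy / sqrt(rxx * ryy)
= 0.32 / sqrt(0.86 * 0.71)
= 0.32 / sqrt(0.6106)
= 0.32 / 0.781409
r_corrected = 0.4095

0.4095


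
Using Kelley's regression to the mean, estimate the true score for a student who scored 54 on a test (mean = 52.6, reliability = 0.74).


T_est = rxx * X + (1 - rxx) * mean
T_est = 0.74 * 54 + 0.26 * 52.6
T_est = 39.96 + 13.676
T_est = 53.636

53.636


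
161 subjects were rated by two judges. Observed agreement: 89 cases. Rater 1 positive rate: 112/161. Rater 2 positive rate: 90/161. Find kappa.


P_o = 89/161 = 0.552795
P_e = (112*90 + 49*71) / 25921 = 0.523089
kappa = (P_o - P_e) / (1 - P_e)
kappa = (0.552795 - 0.523089) / (1 - 0.523089)
kappa = 0.0623

0.0623


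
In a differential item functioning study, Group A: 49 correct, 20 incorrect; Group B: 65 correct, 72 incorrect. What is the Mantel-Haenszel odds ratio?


Odds_A = 49/20 = 2.45
Odds_B = 65/72 = 0.9028
OR = Odds_A / Odds_B = 2.45 / 0.9028
Exactly, OR = (49 * 72) / (20 * 65) = 3528 / 1300
OR = 2.7138

2.7138


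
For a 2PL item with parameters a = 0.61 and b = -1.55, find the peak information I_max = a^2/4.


For 2PL, max info at theta = b = -1.55
I_max = a^2 / 4 = 0.61^2 / 4
= 0.3721 / 4
I_max = 0.093

0.093


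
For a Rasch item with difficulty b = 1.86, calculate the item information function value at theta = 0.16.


P = 1/(1+exp(-(0.16-1.86))) = 0.1545
I = P*(1-P) = 0.1545 * 0.8455
I = 0.1306

0.1306


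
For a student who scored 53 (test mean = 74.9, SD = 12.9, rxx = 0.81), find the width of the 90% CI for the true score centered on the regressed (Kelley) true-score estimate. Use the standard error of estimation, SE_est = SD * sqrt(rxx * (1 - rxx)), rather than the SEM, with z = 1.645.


True score estimate = 0.81*53 + 0.19*74.9 = 57.161
SE_est = SD * sqrt(rxx * (1 - rxx)) = 12.9 * sqrt(0.81 * 0.19) = 12.9 * sqrt(0.1539) = 5.060682
CI = T_est +/- z * SE_est, so width = 2 * z * SE_est = 2 * 1.645 * 5.060682
Width = 16.6496

16.6496


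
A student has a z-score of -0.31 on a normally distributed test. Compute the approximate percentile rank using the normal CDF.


CDF(z) = 0.5 * (1 + erf(z/sqrt(2)))
erf(-0.2192) = -0.2434
CDF = 0.3783
Percentile rank = 0.3783 * 100 = 37.83

37.83


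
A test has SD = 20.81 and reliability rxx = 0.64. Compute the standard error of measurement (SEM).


SEM = SD * sqrt(1 - rxx)
SEM = 20.81 * sqrt(1 - 0.64)
SEM = 20.81 * sqrt(0.36) = 20.81 * 0.6
SEM = 12.486

12.486


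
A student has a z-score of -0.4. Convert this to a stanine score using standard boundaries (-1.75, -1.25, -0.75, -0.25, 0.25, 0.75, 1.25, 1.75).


Stanine boundaries: [-1.75, -1.25, -0.75, -0.25, 0.25, 0.75, 1.25, 1.75]
z = -0.4
Check each boundary:
  z >= -1.75 -> could be stanine 2
  z >= -1.25 -> could be stanine 3
  z >= -0.75 -> could be stanine 4
  z < -0.25
  z < 0.25
  z < 0.75
  z < 1.25
  z < 1.75
Highest qualifying boundary gives stanine = 4

4


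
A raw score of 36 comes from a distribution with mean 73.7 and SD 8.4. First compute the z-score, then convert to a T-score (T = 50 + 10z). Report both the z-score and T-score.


z = (X - mean) / SD = (36 - 73.7) / 8.4
z = -37.7 / 8.4
z = -4.4881
T-score = T = 50 + 10z
Carry z at full precision (z = -37.7 / 8.4) into the conversion:
T-score = 50 + 10 * (-37.7 / 8.4) = 50 + -377 / 8.4
T-score = 50 + -44.881
T-score = 5.119

5.119
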